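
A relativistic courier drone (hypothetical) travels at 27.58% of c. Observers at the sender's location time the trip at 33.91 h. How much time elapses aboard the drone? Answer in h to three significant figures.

β = 0.2758; γ = 1/√(1 − 0.2758²) = 1/√0.9239 = 1.040
The interval measured at the sender's location is the dilated one; the clock aboard the drone measures the proper time τ = Δt/γ = 33.91/1.040 h.

τ = 32.6 h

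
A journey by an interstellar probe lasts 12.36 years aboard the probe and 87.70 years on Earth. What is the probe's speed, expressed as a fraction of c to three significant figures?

The proper time is measured aboard the probe (both events occur at the probe's location); Δt is measured on Earth. γ = Δt/τ = 87.70/12.36 = 7.095.
β = √(1 − 1/γ²) = √(1 − 0.01986) = √0.9801

v = 0.990c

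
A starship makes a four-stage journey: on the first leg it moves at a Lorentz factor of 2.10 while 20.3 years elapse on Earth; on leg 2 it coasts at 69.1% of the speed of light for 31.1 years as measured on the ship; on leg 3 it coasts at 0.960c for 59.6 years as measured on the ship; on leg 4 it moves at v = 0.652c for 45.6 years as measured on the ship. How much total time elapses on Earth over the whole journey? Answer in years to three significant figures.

Δt = 336 years

Leg 1: 20.3 years is already measured on Earth.
Leg 2: β = 0.691; γ = 1/√(1 − 0.691²) = 1/√0.5225 = 1.383; Δt_2 = 1.383 × 31.1 = 43.02 years.
Leg 3: γ = 1/√(1 − 0.960²) = 25/7 ≈ 3.571; Δt_3 = 3.571 × 59.6 = 212.9 years.
Leg 4: γ = 1/√(1 − 0.652²) = 1/√0.5749 = 1.319; Δt_4 = 1.319 × 45.6 = 60.14 years.
Total: 20.30 + 43.02 + 212.9 + 60.14 years.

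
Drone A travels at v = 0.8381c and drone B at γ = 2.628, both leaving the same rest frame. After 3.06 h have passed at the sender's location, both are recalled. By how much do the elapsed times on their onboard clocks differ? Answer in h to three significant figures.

A: γ = 1/√(1 − 0.8381²) = 1/√0.2976 = 1.833; τ_A = 3.06/1.833 = 1.669 h.
B: γ = 2.628; τ_B = 3.06/2.628 = 1.164 h.

|τ_A − τ_B| = 0.505 h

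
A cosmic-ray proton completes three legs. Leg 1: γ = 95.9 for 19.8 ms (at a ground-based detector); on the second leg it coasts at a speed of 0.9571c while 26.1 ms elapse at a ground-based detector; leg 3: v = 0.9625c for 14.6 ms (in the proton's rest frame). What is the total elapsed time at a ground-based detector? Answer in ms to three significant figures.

Δt = 99.7 ms

Leg 1: 19.8 ms is already measured at a ground-based detector.
Leg 2: 26.1 ms is already measured at a ground-based detector.
Leg 3: γ = 1/√(1 − 0.9625²) = 1/√0.07359 = 3.686; Δt_3 = 3.686 × 14.6 = 53.82 ms.
Total: 19.80 + 26.10 + 53.82 ms.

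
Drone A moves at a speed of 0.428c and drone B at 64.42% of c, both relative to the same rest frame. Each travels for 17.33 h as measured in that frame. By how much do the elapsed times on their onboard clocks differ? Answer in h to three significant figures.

A: γ = 1/√(1 − 0.428²) = 1/√0.8168 = 1.106; τ_A = 17.33/1.106 = 15.66 h.
B: β = 0.6442; γ = 1/√(1 − 0.6442²) = 1/√0.5850 = 1.307; τ_B = 17.33/1.307 = 13.25 h.

|τ_A − τ_B| = 2.41 h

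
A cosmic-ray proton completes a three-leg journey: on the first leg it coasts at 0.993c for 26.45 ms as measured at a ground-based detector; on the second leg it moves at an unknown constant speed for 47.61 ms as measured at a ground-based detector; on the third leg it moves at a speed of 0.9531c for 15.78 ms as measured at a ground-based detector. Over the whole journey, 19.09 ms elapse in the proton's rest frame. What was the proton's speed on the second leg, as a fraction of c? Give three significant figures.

Leg 1: γ = 1/√(1 − 0.993²) = 1/√0.01395 = 8.466; τ_1 = 26.45/8.466 = 3.124 ms.
Leg 2: speed unknown; τ_2 = 47.61/γ_2.
Leg 3: γ = 1/√(1 − 0.9531²) = 1/√0.09160 = 3.304; τ_3 = 15.78/3.304 = 4.776 ms.
Total proper time: 3.124 + τ_2 + 4.776 = 19.09, so τ_2 = 19.09 − 7.900 = 11.19 ms.
γ_2 = 47.61/11.19 = 4.255; β = √(1 − 1/γ²) = √0.9448.

β = 0.972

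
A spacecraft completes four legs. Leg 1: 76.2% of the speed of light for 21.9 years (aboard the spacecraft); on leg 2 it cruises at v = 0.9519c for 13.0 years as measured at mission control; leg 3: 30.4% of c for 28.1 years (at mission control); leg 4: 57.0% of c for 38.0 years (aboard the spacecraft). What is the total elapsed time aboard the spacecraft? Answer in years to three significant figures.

τ = 90.7 years

Leg 1: 21.9 years is already measured aboard the spacecraft.
Leg 2: γ = 1/√(1 − 0.9519²) = 1/√0.09389 = 3.264; τ_2 = 13.0/3.264 = 3.983 years.
Leg 3: β = 0.304; γ = 1/√(1 − 0.304²) = 1/√0.9076 = 1.050; τ_3 = 28.1/1.050 = 26.77 years.
Leg 4: 38.0 years is already measured aboard the spacecraft.
Total: 21.90 + 3.983 + 26.77 + 38.00 years.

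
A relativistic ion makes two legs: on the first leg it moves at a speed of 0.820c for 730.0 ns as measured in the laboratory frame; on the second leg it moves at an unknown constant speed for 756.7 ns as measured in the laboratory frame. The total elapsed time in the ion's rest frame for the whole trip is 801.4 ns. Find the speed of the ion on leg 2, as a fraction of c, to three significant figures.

β = 0.862

Leg 1: γ = 1/√(1 − 0.820²) = 1/√0.3276 = 1.747; τ_1 = 730.0/1.747 = 417.8 ns.
Leg 2: speed unknown; τ_2 = 756.7/γ_2.
Total proper time: 417.8 + τ_2 = 801.4, so τ_2 = 801.4 − 417.8 = 383.6 ns.
γ_2 = 756.7/383.6 = 1.973; β = √(1 − 1/γ²) = √0.7430.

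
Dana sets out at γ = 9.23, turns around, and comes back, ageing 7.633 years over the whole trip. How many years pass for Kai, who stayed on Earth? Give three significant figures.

γ = 9.23
Earth-frame duration is the dilated interval: Δt = γτ = 9.230 × 7.633 years.

Δt = 70.5 years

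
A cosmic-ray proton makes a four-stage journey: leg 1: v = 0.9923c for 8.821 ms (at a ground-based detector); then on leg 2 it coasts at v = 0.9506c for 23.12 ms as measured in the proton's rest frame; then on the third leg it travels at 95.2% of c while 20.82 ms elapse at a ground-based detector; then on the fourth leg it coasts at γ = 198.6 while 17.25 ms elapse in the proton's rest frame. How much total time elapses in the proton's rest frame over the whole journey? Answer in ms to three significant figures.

τ = 47.8 ms

Leg 1: γ = 1/√(1 − 0.9923²) = 1/√0.01534 = 8.074; τ_1 = 8.821/8.074 = 1.093 ms.
Leg 2: 23.12 ms is already measured in the proton's rest frame.
Leg 3: β = 0.952; γ = 1/√(1 − 0.952²) = 1/√0.09370 = 3.267; τ_3 = 20.82/3.267 = 6.373 ms.
Leg 4: 17.25 ms is already measured in the proton's rest frame.
Total: 1.093 + 23.12 + 6.373 + 17.25 ms.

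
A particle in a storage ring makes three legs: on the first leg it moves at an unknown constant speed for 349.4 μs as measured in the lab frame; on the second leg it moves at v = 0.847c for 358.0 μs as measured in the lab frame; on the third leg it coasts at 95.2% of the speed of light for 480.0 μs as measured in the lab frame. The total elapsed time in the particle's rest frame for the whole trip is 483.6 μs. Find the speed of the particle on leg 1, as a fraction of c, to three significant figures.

Leg 1: speed unknown; τ_1 = 349.4/γ_1.
Leg 2: γ = 1/√(1 − 0.847²) = 1/√0.2826 = 1.881; τ_2 = 358.0/1.881 = 190.3 μs.
Leg 3: β = 0.952; γ = 1/√(1 − 0.952²) = 1/√0.09370 = 3.267; τ_3 = 480.0/3.267 = 146.9 μs.
Total proper time: τ_1 + 190.3 + 146.9 = 483.6, so τ_1 = 483.6 − 337.2 = 146.4 μs.
γ_1 = 349.4/146.4 = 2.387; β = √(1 − 1/γ²) = √0.8245.

β = 0.908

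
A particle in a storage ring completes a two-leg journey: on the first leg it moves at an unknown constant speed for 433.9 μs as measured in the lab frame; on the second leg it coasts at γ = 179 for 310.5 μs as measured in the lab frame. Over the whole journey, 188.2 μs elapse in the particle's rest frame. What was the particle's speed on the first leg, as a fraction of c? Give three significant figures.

β = 0.903

Leg 1: speed unknown; τ_1 = 433.9/γ_1.
Leg 2: γ = 179; τ_2 = 310.5/179.0 = 1.735 μs.
Total proper time: τ_1 + 1.735 = 188.2, so τ_1 = 188.2 − 1.735 = 186.5 μs.
γ_1 = 433.9/186.5 = 2.327; β = √(1 − 1/γ²) = √0.8153.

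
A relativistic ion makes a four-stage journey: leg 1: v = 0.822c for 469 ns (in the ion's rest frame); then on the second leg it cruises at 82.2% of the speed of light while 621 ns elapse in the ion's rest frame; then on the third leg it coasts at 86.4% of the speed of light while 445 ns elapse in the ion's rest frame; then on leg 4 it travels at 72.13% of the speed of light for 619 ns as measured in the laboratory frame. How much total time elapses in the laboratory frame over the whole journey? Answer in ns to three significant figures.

Δt = 3420 ns

Leg 1: γ = 1/√(1 − 0.822²) = 1/√0.3243 = 1.756; Δt_1 = 1.756 × 469 = 823.5 ns.
Leg 2: β = 0.822; γ = 1/√(1 − 0.822²) = 1/√0.3243 = 1.756; Δt_2 = 1.756 × 621 = 1090 ns.
Leg 3: β = 0.864; γ = 1/√(1 − 0.864²) = 1/√0.2535 = 1.986; Δt_3 = 1.986 × 445 = 883.8 ns.
Leg 4: 619 ns is already measured in the laboratory frame.
Total: 823.5 + 1090 + 883.8 + 619.0 ns.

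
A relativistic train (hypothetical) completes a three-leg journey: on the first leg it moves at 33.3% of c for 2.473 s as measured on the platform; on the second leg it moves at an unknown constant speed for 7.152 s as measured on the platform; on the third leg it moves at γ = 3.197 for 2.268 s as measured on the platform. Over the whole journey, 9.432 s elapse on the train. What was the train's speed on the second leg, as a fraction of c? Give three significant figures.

Leg 1: β = 0.333; γ = 1/√(1 − 0.333²) = 1/√0.8891 = 1.061; τ_1 = 2.473/1.061 = 2.332 s.
Leg 2: speed unknown; τ_2 = 7.152/γ_2.
Leg 3: γ = 3.197; τ_3 = 2.268/3.197 = 0.7094 s.
Total proper time: 2.332 + τ_2 + 0.7094 = 9.432, so τ_2 = 9.432 − 3.041 = 6.391 s.
γ_2 = 7.152/6.391 = 1.119; β = √(1 − 1/γ²) = √0.2016.

β = 0.449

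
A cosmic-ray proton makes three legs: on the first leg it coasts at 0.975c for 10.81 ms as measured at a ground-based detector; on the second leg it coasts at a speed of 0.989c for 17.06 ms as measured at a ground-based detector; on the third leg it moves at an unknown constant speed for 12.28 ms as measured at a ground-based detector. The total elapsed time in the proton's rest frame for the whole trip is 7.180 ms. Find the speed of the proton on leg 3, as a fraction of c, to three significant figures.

β = 0.983

Leg 1: γ = 1/√(1 − 0.975²) = 1/√0.04938 = 4.500; τ_1 = 10.81/4.500 = 2.402 ms.
Leg 2: γ = 1/√(1 − 0.989²) = 1/√0.02188 = 6.761; τ_2 = 17.06/6.761 = 2.523 ms.
Leg 3: speed unknown; τ_3 = 12.28/γ_3.
Total proper time: 2.402 + 2.523 + τ_3 = 7.180, so τ_3 = 7.180 − 4.925 = 2.255 ms.
γ_3 = 12.28/2.255 = 5.447; β = √(1 − 1/γ²) = √0.9663.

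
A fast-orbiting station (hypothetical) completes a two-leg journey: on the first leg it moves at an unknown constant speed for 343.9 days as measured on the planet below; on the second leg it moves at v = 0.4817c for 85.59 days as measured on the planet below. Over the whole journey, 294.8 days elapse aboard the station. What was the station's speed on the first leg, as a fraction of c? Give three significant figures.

Leg 1: speed unknown; τ_1 = 343.9/γ_1.
Leg 2: γ = 1/√(1 − 0.4817²) = 1/√0.7680 = 1.141; τ_2 = 85.59/1.141 = 75.01 days.
Total proper time: τ_1 + 75.01 = 294.8, so τ_1 = 294.8 − 75.01 = 219.8 days.
γ_1 = 343.9/219.8 = 1.565; β = √(1 − 1/γ²) = √0.5915.

β = 0.769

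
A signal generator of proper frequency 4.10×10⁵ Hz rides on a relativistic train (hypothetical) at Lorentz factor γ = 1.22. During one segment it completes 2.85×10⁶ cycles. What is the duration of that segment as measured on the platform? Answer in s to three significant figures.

Δt = 8.48 s

γ = 1.22
Proper time for N cycles: τ = N/f = 2.85×10⁶/(4.10×10⁵) = 6.951×10⁰ s = 6.951 s.
Lab-frame duration Δt = γτ = 1.220 × 6.951 = 8.480 s.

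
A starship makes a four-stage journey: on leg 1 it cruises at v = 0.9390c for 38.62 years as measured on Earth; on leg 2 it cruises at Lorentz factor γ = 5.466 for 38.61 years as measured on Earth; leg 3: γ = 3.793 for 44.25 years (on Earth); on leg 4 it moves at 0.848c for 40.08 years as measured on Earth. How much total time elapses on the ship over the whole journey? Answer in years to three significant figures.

Leg 1: γ = 1/√(1 − 0.9390²) = 1/√0.1183 = 2.908; τ_1 = 38.62/2.908 = 13.28 years.
Leg 2: γ = 5.466; τ_2 = 38.61/5.466 = 7.064 years.
Leg 3: γ = 3.793; τ_3 = 44.25/3.793 = 11.67 years.
Leg 4: γ = 1/√(1 − 0.848²) = 1/√0.2809 = 1.887; τ_4 = 40.08/1.887 = 21.24 years.
Total: 13.28 + 7.064 + 11.67 + 21.24 years.

τ = 53.3 years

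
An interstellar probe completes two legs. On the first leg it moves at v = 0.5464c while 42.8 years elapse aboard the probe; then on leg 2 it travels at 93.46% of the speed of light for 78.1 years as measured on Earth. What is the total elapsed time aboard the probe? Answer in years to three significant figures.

τ = 70.6 years

Leg 1: 42.8 years is already measured aboard the probe.
Leg 2: β = 0.9346; γ = 1/√(1 − 0.9346²) = 1/√0.1265 = 2.811; τ_2 = 78.1/2.811 = 27.78 years.
Total: 42.80 + 27.78 years.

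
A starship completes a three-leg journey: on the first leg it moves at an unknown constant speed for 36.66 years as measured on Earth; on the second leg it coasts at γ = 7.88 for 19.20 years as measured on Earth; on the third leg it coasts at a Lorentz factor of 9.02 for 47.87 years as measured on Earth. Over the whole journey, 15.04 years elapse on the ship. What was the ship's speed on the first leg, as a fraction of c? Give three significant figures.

Leg 1: speed unknown; τ_1 = 36.66/γ_1.
Leg 2: γ = 7.88; τ_2 = 19.20/7.880 = 2.437 years.
Leg 3: γ = 9.02; τ_3 = 47.87/9.020 = 5.307 years.
Total proper time: τ_1 + 2.437 + 5.307 = 15.04, so τ_1 = 15.04 − 7.744 = 7.296 years.
γ_1 = 36.66/7.296 = 5.024; β = √(1 − 1/γ²) = √0.9604.

β = 0.980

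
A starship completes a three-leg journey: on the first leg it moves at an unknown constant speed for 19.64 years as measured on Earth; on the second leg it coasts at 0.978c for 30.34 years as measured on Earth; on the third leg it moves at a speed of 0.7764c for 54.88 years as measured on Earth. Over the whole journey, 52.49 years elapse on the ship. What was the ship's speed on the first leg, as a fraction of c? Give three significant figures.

β = 0.808

Leg 1: speed unknown; τ_1 = 19.64/γ_1.
Leg 2: γ = 1/√(1 − 0.978²) = 1/√0.04352 = 4.794; τ_2 = 30.34/4.794 = 6.329 years.
Leg 3: γ = 1/√(1 − 0.7764²) = 1/√0.3972 = 1.587; τ_3 = 54.88/1.587 = 34.59 years.
Total proper time: τ_1 + 6.329 + 34.59 = 52.49, so τ_1 = 52.49 − 40.92 = 11.57 years.
γ_1 = 19.64/11.57 = 1.697; β = √(1 − 1/γ²) = √0.6528.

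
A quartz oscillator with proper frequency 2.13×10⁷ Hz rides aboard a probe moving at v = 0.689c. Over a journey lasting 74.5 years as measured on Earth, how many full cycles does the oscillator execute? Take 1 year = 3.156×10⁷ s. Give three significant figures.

γ = 1/√(1 − 0.689²) = 1/√0.5253 = 1.380
The oscillator's own cycle count is N = f × τ where τ is the proper time aboard the probe. τ = Δt/γ = 74.5/1.380 = 53.99 years = 1.704×10⁹ s.
N = 2.13×10⁷ × 1.704×10⁹ = 3.630×10¹⁶.

N = 3.63×10¹⁶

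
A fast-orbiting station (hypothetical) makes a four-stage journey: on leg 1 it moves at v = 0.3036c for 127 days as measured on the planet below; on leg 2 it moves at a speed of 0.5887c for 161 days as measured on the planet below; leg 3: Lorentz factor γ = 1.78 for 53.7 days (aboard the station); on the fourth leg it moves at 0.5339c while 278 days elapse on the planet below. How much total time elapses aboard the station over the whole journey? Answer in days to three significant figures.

Leg 1: γ = 1/√(1 − 0.3036²) = 1/√0.9078 = 1.050; τ_1 = 127/1.050 = 121.0 days.
Leg 2: γ = 1/√(1 − 0.5887²) = 1/√0.6534 = 1.237; τ_2 = 161/1.237 = 130.1 days.
Leg 3: 53.7 days is already measured aboard the station.
Leg 4: γ = 1/√(1 − 0.5339²) = 1/√0.7150 = 1.183; τ_4 = 278/1.183 = 235.1 days.
Total: 121.0 + 130.1 + 53.70 + 235.1 days.

τ = 540 days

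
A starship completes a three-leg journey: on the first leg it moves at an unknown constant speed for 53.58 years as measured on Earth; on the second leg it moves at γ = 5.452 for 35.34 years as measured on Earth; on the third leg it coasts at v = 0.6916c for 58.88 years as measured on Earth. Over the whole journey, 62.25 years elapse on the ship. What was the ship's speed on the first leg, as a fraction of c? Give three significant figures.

β = 0.969

Leg 1: speed unknown; τ_1 = 53.58/γ_1.
Leg 2: γ = 5.452; τ_2 = 35.34/5.452 = 6.482 years.
Leg 3: γ = 1/√(1 − 0.6916²) = 1/√0.5217 = 1.385; τ_3 = 58.88/1.385 = 42.53 years.
Total proper time: τ_1 + 6.482 + 42.53 = 62.25, so τ_1 = 62.25 − 49.01 = 13.24 years.
γ_1 = 53.58/13.24 = 4.047; β = √(1 − 1/γ²) = √0.9389.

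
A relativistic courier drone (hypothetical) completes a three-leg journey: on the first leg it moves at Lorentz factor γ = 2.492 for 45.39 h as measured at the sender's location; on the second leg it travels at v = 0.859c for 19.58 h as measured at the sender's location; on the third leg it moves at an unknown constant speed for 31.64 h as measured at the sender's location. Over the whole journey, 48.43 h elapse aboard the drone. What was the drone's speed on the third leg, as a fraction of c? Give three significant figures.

Leg 1: γ = 2.492; τ_1 = 45.39/2.492 = 18.21 h.
Leg 2: γ = 1/√(1 − 0.859²) = 1/√0.2621 = 1.953; τ_2 = 19.58/1.953 = 10.02 h.
Leg 3: speed unknown; τ_3 = 31.64/γ_3.
Total proper time: 18.21 + 10.02 + τ_3 = 48.43, so τ_3 = 48.43 − 28.24 = 20.19 h.
γ_3 = 31.64/20.19 = 1.567; β = √(1 − 1/γ²) = √0.5928.

β = 0.770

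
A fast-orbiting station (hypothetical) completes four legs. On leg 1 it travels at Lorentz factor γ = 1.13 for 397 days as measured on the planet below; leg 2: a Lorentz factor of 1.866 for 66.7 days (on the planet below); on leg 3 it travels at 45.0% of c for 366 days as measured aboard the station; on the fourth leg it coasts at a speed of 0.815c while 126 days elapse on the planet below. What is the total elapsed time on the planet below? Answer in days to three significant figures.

Leg 1: 397 days is already measured on the planet below.
Leg 2: 66.7 days is already measured on the planet below.
Leg 3: β = 0.450; γ = 1/√(1 − 0.450²) = 1/√0.7975 = 1.120; Δt_3 = 1.120 × 366 = 409.8 days.
Leg 4: 126 days is already measured on the planet below.
Total: 397.0 + 66.70 + 409.8 + 126.0 days.

Δt = 1000 days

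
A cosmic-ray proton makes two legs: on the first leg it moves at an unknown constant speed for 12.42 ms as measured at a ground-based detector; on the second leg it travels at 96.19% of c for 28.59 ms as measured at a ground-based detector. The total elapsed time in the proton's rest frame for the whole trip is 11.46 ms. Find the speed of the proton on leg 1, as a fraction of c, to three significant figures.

Leg 1: speed unknown; τ_1 = 12.42/γ_1.
Leg 2: β = 0.9619; γ = 1/√(1 − 0.9619²) = 1/√0.07475 = 3.658; τ_2 = 28.59/3.658 = 7.817 ms.
Total proper time: τ_1 + 7.817 = 11.46, so τ_1 = 11.46 − 7.817 = 3.643 ms.
γ_1 = 12.42/3.643 = 3.409; β = √(1 − 1/γ²) = √0.9139.

β = 0.956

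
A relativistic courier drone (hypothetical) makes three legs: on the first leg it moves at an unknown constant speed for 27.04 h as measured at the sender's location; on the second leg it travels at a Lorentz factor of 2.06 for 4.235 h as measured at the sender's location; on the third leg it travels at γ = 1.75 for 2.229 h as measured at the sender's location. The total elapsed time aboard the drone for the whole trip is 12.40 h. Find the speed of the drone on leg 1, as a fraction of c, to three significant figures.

Leg 1: speed unknown; τ_1 = 27.04/γ_1.
Leg 2: γ = 2.06; τ_2 = 4.235/2.060 = 2.056 h.
Leg 3: γ = 1.75; τ_3 = 2.229/1.750 = 1.274 h.
Total proper time: τ_1 + 2.056 + 1.274 = 12.40, so τ_1 = 12.40 − 3.330 = 9.070 h.
γ_1 = 27.04/9.070 = 2.981; β = √(1 − 1/γ²) = √0.8875.

β = 0.942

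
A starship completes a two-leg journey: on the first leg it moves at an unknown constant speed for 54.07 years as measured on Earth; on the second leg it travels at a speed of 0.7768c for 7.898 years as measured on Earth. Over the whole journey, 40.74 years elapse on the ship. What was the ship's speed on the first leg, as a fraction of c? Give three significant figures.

β = 0.750

Leg 1: speed unknown; τ_1 = 54.07/γ_1.
Leg 2: γ = 1/√(1 − 0.7768²) = 1/√0.3966 = 1.588; τ_2 = 7.898/1.588 = 4.974 years.
Total proper time: τ_1 + 4.974 = 40.74, so τ_1 = 40.74 − 4.974 = 35.77 years.
γ_1 = 54.07/35.77 = 1.512; β = √(1 − 1/γ²) = √0.5624.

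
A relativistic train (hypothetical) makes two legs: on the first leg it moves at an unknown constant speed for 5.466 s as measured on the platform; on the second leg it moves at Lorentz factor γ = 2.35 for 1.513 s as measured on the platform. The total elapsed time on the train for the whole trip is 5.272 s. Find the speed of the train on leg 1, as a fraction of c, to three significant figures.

β = 0.532

Leg 1: speed unknown; τ_1 = 5.466/γ_1.
Leg 2: γ = 2.35; τ_2 = 1.513/2.350 = 0.6438 s.
Total proper time: τ_1 + 0.6438 = 5.272, so τ_1 = 5.272 − 0.6438 = 4.628 s.
γ_1 = 5.466/4.628 = 1.181; β = √(1 − 1/γ²) = √0.2831.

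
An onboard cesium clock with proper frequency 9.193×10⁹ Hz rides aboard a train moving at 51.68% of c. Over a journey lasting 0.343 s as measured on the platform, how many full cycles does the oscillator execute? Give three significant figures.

N = 2.70×10⁹

β = 0.5168; γ = 1/√(1 − 0.5168²) = 1/√0.7329 = 1.168
The oscillator's own cycle count is N = f × τ where τ is the proper time on the train. τ = Δt/γ = 0.343/1.168 = 0.2936 s = 2.936×10⁻¹ s.
N = 9.193×10⁹ × 2.936×10⁻¹ = 2.699×10⁹.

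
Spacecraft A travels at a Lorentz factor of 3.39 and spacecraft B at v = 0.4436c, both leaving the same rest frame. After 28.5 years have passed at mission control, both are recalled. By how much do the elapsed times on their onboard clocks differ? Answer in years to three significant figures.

A: γ = 3.39; τ_A = 28.5/3.390 = 8.407 years.
B: γ = 1/√(1 − 0.4436²) = 1/√0.8032 = 1.116; τ_B = 28.5/1.116 = 25.54 years.

|τ_A − τ_B| = 17.1 years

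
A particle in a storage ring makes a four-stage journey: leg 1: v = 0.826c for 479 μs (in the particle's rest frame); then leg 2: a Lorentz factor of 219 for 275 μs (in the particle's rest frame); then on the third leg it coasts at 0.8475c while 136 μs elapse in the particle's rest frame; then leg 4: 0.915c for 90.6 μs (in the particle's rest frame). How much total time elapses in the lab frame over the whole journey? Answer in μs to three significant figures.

Δt = 6.16×10⁴ μs

Leg 1: γ = 1/√(1 − 0.826²) = 1/√0.3177 = 1.774; Δt_1 = 1.774 × 479 = 849.8 μs.
Leg 2: γ = 219; Δt_2 = 219.0 × 275 = 6.023×10⁴ μs.
Leg 3: γ = 1/√(1 − 0.8475²) = 1/√0.2817 = 1.884; Δt_3 = 1.884 × 136 = 256.2 μs.
Leg 4: γ = 1/√(1 − 0.915²) = 1/√0.1628 = 2.479; Δt_4 = 2.479 × 90.6 = 224.6 μs.
Total: 849.8 + 6.023×10⁴ + 256.2 + 224.6 μs.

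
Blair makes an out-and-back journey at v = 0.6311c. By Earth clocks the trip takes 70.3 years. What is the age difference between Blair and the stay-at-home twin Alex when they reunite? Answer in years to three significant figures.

γ = 1/√(1 − 0.6311²) = 1/√0.6017 = 1.289
Blair's elapsed proper time: τ = 70.3/1.289 = 54.53 years.
Age gap = Δt − τ = 70.3 − 54.53 years.

Δt − τ = 15.8 years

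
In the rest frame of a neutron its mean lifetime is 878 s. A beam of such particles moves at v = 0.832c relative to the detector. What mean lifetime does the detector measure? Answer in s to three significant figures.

γ = 1/√(1 − 0.832²) = 1/√0.3078 = 1.803
The rest-frame lifetime is the proper time; the lab measures the dilated interval Δt = γτ₀ = 1.803 × 878 s.

Δt = 1580 s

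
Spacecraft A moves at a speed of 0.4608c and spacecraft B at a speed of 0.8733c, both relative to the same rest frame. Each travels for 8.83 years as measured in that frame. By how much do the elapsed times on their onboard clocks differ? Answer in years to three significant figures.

A: γ = 1/√(1 − 0.4608²) = 1/√0.7877 = 1.127; τ_A = 8.83/1.127 = 7.837 years.
B: γ = 1/√(1 − 0.8733²) = 1/√0.2373 = 2.053; τ_B = 8.83/2.053 = 4.302 years.

|τ_A − τ_B| = 3.53 years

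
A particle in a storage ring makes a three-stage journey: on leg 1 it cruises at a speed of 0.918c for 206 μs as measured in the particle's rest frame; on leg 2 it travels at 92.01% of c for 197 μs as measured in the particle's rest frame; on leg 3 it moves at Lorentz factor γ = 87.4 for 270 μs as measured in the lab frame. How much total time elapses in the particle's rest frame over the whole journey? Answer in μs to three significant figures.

τ = 406 μs

Leg 1: 206 μs is already measured in the particle's rest frame.
Leg 2: 197 μs is already measured in the particle's rest frame.
Leg 3: γ = 87.4; τ_3 = 270/87.40 = 3.089 μs.
Total: 206.0 + 197.0 + 3.089 μs.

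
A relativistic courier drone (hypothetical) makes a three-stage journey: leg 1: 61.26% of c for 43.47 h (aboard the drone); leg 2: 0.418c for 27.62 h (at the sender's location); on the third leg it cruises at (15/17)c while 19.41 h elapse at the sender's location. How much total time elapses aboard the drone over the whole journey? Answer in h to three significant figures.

Leg 1: 43.47 h is already measured aboard the drone.
Leg 2: γ = 1/√(1 − 0.418²) = 1/√0.8253 = 1.101; τ_2 = 27.62/1.101 = 25.09 h.
Leg 3: γ = 1/√(1 − (15/17)²) = 17/8 = 2.125; τ_3 = 19.41/2.125 = 9.134 h.
Total: 43.47 + 25.09 + 9.134 h.

τ = 77.7 h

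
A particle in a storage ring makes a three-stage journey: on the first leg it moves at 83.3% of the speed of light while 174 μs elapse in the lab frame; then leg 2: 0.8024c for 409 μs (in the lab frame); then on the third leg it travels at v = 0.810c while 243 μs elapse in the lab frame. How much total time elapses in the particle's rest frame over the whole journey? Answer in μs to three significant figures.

τ = 483 μs

Leg 1: β = 0.833; γ = 1/√(1 − 0.833²) = 1/√0.3061 = 1.807; τ_1 = 174/1.807 = 96.27 μs.
Leg 2: γ = 1/√(1 − 0.8024²) = 1/√0.3562 = 1.676; τ_2 = 409/1.676 = 244.1 μs.
Leg 3: γ = 1/√(1 − 0.810²) = 1/√0.3439 = 1.705; τ_3 = 243/1.705 = 142.5 μs.
Total: 96.27 + 244.1 + 142.5 μs.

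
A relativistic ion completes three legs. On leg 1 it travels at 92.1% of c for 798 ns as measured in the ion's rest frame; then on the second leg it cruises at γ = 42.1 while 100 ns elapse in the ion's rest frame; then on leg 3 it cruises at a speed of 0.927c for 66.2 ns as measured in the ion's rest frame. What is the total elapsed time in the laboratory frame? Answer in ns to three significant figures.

Leg 1: β = 0.921; γ = 1/√(1 − 0.921²) = 1/√0.1518 = 2.567; Δt_1 = 2.567 × 798 = 2048 ns.
Leg 2: γ = 42.1; Δt_2 = 42.10 × 100 = 4210 ns.
Leg 3: γ = 1/√(1 − 0.927²) = 1/√0.1407 = 2.666; Δt_3 = 2.666 × 66.2 = 176.5 ns.
Total: 2048 + 4210 + 176.5 ns.

Δt = 6430 ns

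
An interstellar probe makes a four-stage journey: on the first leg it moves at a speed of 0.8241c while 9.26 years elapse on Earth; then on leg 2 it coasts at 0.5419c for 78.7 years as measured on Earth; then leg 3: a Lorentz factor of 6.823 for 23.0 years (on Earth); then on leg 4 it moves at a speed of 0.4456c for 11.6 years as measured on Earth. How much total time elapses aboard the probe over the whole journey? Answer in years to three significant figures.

τ = 85.1 years

Leg 1: γ = 1/√(1 − 0.8241²) = 1/√0.3209 = 1.765; τ_1 = 9.26/1.765 = 5.245 years.
Leg 2: γ = 1/√(1 − 0.5419²) = 1/√0.7063 = 1.190; τ_2 = 78.7/1.190 = 66.14 years.
Leg 3: γ = 6.823; τ_3 = 23.0/6.823 = 3.371 years.
Leg 4: γ = 1/√(1 − 0.4456²) = 1/√0.8014 = 1.117; τ_4 = 11.6/1.117 = 10.38 years.
Total: 5.245 + 66.14 + 3.371 + 10.38 years.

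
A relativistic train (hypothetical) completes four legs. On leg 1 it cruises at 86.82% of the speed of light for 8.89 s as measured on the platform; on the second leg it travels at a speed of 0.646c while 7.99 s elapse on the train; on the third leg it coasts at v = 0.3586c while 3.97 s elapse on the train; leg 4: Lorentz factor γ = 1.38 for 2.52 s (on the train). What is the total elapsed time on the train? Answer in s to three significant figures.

Leg 1: β = 0.8682; γ = 1/√(1 − 0.8682²) = 1/√0.2462 = 2.015; τ_1 = 8.89/2.015 = 4.411 s.
Leg 2: 7.99 s is already measured on the train.
Leg 3: 3.97 s is already measured on the train.
Leg 4: 2.52 s is already measured on the train.
Total: 4.411 + 7.990 + 3.970 + 2.520 s.

τ = 18.9 s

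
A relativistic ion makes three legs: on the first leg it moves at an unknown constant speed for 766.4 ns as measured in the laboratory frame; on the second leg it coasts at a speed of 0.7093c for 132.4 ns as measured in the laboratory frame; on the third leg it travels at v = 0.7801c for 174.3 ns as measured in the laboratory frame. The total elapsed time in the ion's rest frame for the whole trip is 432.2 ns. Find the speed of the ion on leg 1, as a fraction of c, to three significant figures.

Leg 1: speed unknown; τ_1 = 766.4/γ_1.
Leg 2: γ = 1/√(1 − 0.7093²) = 1/√0.4969 = 1.419; τ_2 = 132.4/1.419 = 93.33 ns.
Leg 3: γ = 1/√(1 − 0.7801²) = 1/√0.3914 = 1.598; τ_3 = 174.3/1.598 = 109.1 ns.
Total proper time: τ_1 + 93.33 + 109.1 = 432.2, so τ_1 = 432.2 − 202.4 = 229.8 ns.
γ_1 = 766.4/229.8 = 3.335; β = √(1 − 1/γ²) = √0.9101.

β = 0.954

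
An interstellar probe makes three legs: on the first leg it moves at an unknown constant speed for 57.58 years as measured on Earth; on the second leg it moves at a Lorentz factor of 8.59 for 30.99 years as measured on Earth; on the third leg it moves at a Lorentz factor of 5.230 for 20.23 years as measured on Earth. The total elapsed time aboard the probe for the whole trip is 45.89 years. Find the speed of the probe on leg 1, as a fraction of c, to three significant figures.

β = 0.745

Leg 1: speed unknown; τ_1 = 57.58/γ_1.
Leg 2: γ = 8.59; τ_2 = 30.99/8.590 = 3.608 years.
Leg 3: γ = 5.230; τ_3 = 20.23/5.230 = 3.868 years.
Total proper time: τ_1 + 3.608 + 3.868 = 45.89, so τ_1 = 45.89 − 7.476 = 38.41 years.
γ_1 = 57.58/38.41 = 1.499; β = √(1 − 1/γ²) = √0.5549.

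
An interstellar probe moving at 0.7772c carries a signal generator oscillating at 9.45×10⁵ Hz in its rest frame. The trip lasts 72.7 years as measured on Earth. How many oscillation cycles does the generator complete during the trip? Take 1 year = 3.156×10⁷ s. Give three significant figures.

γ = 1/√(1 − 0.7772²) = 1/√0.3960 = 1.589
The oscillator's own cycle count is N = f × τ where τ is the proper time aboard the probe. τ = Δt/γ = 72.7/1.589 = 45.75 years = 1.444×10⁹ s.
N = 9.45×10⁵ × 1.444×10⁹ = 1.364×10¹⁵.

N = 1.36×10¹⁵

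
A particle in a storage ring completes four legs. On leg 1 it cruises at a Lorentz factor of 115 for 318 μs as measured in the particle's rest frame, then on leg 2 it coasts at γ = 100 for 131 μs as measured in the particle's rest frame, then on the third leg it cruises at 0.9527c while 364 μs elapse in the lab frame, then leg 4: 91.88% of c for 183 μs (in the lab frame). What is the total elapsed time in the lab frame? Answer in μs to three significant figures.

Δt = 5.02×10⁴ μs

Leg 1: γ = 115; Δt_1 = 115.0 × 318 = 3.657×10⁴ μs.
Leg 2: γ = 100; Δt_2 = 100.0 × 131 = 1.310×10⁴ μs.
Leg 3: 364 μs is already measured in the lab frame.
Leg 4: 183 μs is already measured in the lab frame.
Total: 3.657×10⁴ + 1.310×10⁴ + 364.0 + 183.0 μs.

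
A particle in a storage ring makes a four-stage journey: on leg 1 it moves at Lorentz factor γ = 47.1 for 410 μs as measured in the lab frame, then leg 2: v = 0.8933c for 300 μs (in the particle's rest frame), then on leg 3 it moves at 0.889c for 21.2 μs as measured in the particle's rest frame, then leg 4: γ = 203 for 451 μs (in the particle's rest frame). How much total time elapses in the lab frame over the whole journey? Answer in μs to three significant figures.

Δt = 9.27×10⁴ μs

Leg 1: 410 μs is already measured in the lab frame.
Leg 2: γ = 1/√(1 − 0.8933²) = 1/√0.2020 = 2.225; Δt_2 = 2.225 × 300 = 667.5 μs.
Leg 3: γ = 1/√(1 − 0.889²) = 1/√0.2097 = 2.184; Δt_3 = 2.184 × 21.2 = 46.30 μs.
Leg 4: γ = 203; Δt_4 = 203.0 × 451 = 9.155×10⁴ μs.
Total: 410.0 + 667.5 + 46.30 + 9.155×10⁴ μs.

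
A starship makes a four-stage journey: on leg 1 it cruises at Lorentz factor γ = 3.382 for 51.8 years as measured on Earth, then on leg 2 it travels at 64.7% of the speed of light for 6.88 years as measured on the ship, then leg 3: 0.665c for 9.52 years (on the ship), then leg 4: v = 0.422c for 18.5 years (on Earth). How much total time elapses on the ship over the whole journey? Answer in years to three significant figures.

Leg 1: γ = 3.382; τ_1 = 51.8/3.382 = 15.32 years.
Leg 2: 6.88 years is already measured on the ship.
Leg 3: 9.52 years is already measured on the ship.
Leg 4: γ = 1/√(1 − 0.422²) = 1/√0.8219 = 1.103; τ_4 = 18.5/1.103 = 16.77 years.
Total: 15.32 + 6.880 + 9.520 + 16.77 years.

τ = 48.5 years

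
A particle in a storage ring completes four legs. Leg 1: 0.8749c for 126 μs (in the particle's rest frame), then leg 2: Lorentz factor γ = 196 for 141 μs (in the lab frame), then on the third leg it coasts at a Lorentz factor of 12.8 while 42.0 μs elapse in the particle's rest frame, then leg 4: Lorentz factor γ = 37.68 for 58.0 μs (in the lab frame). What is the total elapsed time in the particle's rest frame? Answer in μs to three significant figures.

τ = 170 μs

Leg 1: 126 μs is already measured in the particle's rest frame.
Leg 2: γ = 196; τ_2 = 141/196.0 = 0.7194 μs.
Leg 3: 42.0 μs is already measured in the particle's rest frame.
Leg 4: γ = 37.68; τ_4 = 58.0/37.68 = 1.539 μs.
Total: 126.0 + 0.7194 + 42.00 + 1.539 μs.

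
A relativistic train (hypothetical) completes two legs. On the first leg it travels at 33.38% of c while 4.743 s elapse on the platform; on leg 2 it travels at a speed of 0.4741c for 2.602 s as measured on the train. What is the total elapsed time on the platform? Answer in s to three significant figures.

Leg 1: 4.743 s is already measured on the platform.
Leg 2: γ = 1/√(1 − 0.4741²) = 1/√0.7752 = 1.136; Δt_2 = 1.136 × 2.602 = 2.955 s.
Total: 4.743 + 2.955 s.

Δt = 7.70 s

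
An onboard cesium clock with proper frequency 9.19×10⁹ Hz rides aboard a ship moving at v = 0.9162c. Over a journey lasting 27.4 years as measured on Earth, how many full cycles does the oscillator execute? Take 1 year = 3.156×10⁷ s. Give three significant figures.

γ = 1/√(1 − 0.9162²) = 1/√0.1606 = 2.495
The oscillator's own cycle count is N = f × τ where τ is the proper time on the ship. τ = Δt/γ = 27.4/2.495 = 10.98 years = 3.465×10⁸ s.
N = 9.19×10⁹ × 3.465×10⁸ = 3.185×10¹⁸.

N = 3.18×10¹⁸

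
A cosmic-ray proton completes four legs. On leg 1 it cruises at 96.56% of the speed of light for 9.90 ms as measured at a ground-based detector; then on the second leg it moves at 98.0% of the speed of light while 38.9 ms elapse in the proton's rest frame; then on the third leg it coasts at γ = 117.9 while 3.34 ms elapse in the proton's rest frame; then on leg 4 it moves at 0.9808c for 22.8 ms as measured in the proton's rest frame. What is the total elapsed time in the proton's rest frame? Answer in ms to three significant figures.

Leg 1: β = 0.9656; γ = 1/√(1 − 0.9656²) = 1/√0.06762 = 3.846; τ_1 = 9.90/3.846 = 2.574 ms.
Leg 2: 38.9 ms is already measured in the proton's rest frame.
Leg 3: 3.34 ms is already measured in the proton's rest frame.
Leg 4: 22.8 ms is already measured in the proton's rest frame.
Total: 2.574 + 38.90 + 3.340 + 22.80 ms.

τ = 67.6 ms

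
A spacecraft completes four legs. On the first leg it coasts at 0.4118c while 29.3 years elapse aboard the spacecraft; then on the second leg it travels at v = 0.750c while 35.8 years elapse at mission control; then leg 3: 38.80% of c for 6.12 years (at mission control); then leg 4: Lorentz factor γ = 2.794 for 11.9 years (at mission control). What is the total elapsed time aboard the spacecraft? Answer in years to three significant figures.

τ = 62.9 years

Leg 1: 29.3 years is already measured aboard the spacecraft.
Leg 2: γ = 1/√(1 − 0.750²) = 1/√0.4375 = 1.512; τ_2 = 35.8/1.512 = 23.68 years.
Leg 3: β = 0.3880; γ = 1/√(1 − 0.3880²) = 1/√0.8495 = 1.085; τ_3 = 6.12/1.085 = 5.641 years.
Leg 4: γ = 2.794; τ_4 = 11.9/2.794 = 4.259 years.
Total: 29.30 + 23.68 + 5.641 + 4.259 years.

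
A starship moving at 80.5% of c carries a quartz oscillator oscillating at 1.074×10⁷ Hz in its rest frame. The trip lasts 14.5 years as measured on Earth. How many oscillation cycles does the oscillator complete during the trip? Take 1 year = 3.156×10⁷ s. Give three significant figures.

N = 2.92×10¹⁵

β = 0.805; γ = 1/√(1 − 0.805²) = 1/√0.3520 = 1.686
The oscillator's own cycle count is N = f × τ where τ is the proper time on the ship. τ = Δt/γ = 14.5/1.686 = 8.602 years = 2.715×10⁸ s.
N = 1.074×10⁷ × 2.715×10⁸ = 2.916×10¹⁵.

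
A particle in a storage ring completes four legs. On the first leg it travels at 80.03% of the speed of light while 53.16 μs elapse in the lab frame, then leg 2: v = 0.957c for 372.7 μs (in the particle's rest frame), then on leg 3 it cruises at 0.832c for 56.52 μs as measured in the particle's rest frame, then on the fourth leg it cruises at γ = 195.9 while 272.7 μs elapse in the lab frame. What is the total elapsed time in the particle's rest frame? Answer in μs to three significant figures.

τ = 462 μs

Leg 1: β = 0.8003; γ = 1/√(1 − 0.8003²) = 1/√0.3595 = 1.668; τ_1 = 53.16/1.668 = 31.87 μs.
Leg 2: 372.7 μs is already measured in the particle's rest frame.
Leg 3: 56.52 μs is already measured in the particle's rest frame.
Leg 4: γ = 195.9; τ_4 = 272.7/195.9 = 1.392 μs.
Total: 31.87 + 372.7 + 56.52 + 1.392 μs.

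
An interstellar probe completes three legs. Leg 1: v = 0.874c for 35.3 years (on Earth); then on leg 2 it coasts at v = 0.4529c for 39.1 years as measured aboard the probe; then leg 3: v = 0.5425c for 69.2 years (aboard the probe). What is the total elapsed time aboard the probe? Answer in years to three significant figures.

τ = 125 years

Leg 1: γ = 1/√(1 − 0.874²) = 1/√0.2361 = 2.058; τ_1 = 35.3/2.058 = 17.15 years.
Leg 2: 39.1 years is already measured aboard the probe.
Leg 3: 69.2 years is already measured aboard the probe.
Total: 17.15 + 39.10 + 69.20 years.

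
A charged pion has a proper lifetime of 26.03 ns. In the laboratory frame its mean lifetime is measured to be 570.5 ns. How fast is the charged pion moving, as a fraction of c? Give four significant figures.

β = 0.9990

γ = Δt/τ₀ = 570.5/26.03 = 21.92
β = √(1 − 1/γ²) = √(1 − 0.002082) = √0.9979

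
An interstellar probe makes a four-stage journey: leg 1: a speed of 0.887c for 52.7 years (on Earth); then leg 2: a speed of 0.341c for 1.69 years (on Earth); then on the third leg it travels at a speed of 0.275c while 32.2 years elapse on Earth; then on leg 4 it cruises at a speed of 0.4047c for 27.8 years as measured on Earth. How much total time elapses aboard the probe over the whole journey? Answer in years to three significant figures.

τ = 82.3 years

Leg 1: γ = 1/√(1 − 0.887²) = 1/√0.2132 = 2.166; τ_1 = 52.7/2.166 = 24.34 years.
Leg 2: γ = 1/√(1 − 0.341²) = 1/√0.8837 = 1.064; τ_2 = 1.69/1.064 = 1.589 years.
Leg 3: γ = 1/√(1 − 0.275²) = 1/√0.9244 = 1.040; τ_3 = 32.2/1.040 = 30.96 years.
Leg 4: γ = 1/√(1 − 0.4047²) = 1/√0.8362 = 1.094; τ_4 = 27.8/1.094 = 25.42 years.
Total: 24.34 + 1.589 + 30.96 + 25.42 years.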